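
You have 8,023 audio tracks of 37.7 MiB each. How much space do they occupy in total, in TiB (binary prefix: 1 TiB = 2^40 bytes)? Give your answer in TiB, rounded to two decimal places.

0.29 TiB

Total = 8,023 × 37.7 MiB = 302467.1 MiB
= 302467.1 × 1,048,576 bytes = 317,159,741,849.6 bytes
1 TiB = 1,099,511,627,776 bytes
317,159,741,849.6 / 1,099,511,627,776 = 0.29 TiB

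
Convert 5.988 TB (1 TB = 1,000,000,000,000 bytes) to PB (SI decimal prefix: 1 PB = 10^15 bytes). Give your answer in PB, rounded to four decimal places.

0.0060 PB

5.988 TB = 5.988 × 10^12 bytes = 5,988,000,000,000 bytes
1 PB = 10^15 bytes = 1,000,000,000,000,000 bytes
5,988,000,000,000 / 1,000,000,000,000,000 = 0.0060 PB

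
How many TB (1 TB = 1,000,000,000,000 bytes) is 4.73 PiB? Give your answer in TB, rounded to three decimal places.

5,325.507 TB

4.73 PiB = 4.73 × 2^50 bytes = 5,325,506,559,365,611.52 bytes
1 TB = 10^12 bytes = 1,000,000,000,000 bytes
5,325,506,559,365,611.52 / 1,000,000,000,000 = 5,325.507 TB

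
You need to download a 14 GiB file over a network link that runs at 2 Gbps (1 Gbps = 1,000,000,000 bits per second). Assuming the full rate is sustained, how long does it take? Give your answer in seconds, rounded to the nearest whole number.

14 GiB = 15,032,385,536 bytes = 120,259,084,288 bits
2 Gbps = 2,000,000,000 bits/s
time = 120,259,084,288 / 2,000,000,000 = 60 s

60 seconds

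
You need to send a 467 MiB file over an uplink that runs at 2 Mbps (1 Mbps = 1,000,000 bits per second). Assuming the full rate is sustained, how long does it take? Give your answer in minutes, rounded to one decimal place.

467 MiB = 489,684,992 bytes = 3,917,479,936 bits
2 Mbps = 2,000,000 bits/s
time = 3,917,479,936 / 2,000,000 = 1,958.74 s
1,958.74 s / 60 = 32.6 minutes

32.6 minutes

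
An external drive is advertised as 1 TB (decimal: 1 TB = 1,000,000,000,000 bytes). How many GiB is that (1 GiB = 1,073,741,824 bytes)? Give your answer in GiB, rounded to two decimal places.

931.32 GiB

1 TB × 1,000,000,000,000 bytes/TB = 1,000,000,000,000 bytes
1 GiB = 2^30 bytes = 1,073,741,824 bytes
1,000,000,000,000 / 1,073,741,824 = 931.32 GiB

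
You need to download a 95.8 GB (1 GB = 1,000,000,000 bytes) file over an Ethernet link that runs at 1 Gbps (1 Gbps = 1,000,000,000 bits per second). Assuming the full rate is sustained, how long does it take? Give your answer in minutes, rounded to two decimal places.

12.77 minutes

95.8 GB = 95,800,000,000 bytes = 766,400,000,000 bits
1 Gbps = 1,000,000,000 bits/s
time = 766,400,000,000 / 1,000,000,000 = 766.400 s
766.400 s / 60 = 12.77 minutes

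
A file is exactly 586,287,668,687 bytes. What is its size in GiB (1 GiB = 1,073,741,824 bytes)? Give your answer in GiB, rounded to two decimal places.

546.02 GiB

586,287,668,687 bytes given.
1 GiB = 1,073,741,824 bytes
586,287,668,687 / 1,073,741,824 = 546.02 GiB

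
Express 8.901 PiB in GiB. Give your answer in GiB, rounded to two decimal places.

9,333,374.98 GiB

8.901 PiB = 8.901 × 2^50 bytes = 10,021,635,070,806,196.224 bytes
1 GiB = 2^30 bytes = 1,073,741,824 bytes
10,021,635,070,806,196.224 / 1,073,741,824 = 9,333,374.98 GiB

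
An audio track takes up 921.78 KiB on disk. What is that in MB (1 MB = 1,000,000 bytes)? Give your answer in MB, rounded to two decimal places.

0.94 MB

921.78 KiB × 1,024 bytes/KiB = 943,902.72 bytes
1 MB = 10^6 bytes = 1,000,000 bytes
943,902.72 / 1,000,000 = 0.94 MB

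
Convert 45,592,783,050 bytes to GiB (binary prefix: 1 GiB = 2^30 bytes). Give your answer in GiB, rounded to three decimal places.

42.462 GiB

45,592,783,050 bytes given.
1 GiB = 1,073,741,824 bytes
45,592,783,050 / 1,073,741,824 = 42.462 GiB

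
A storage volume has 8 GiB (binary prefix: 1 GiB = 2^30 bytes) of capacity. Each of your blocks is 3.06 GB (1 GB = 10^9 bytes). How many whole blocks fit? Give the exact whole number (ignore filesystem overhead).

Capacity: 8 GiB = 8,589,934,592 bytes
Per item: 3.06 GB = 3,060,000,000 bytes
⌊8,589,934,592 / 3,060,000,000⌋ = 2

2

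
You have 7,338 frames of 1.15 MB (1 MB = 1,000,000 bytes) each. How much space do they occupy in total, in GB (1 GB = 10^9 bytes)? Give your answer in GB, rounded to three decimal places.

Total = 7,338 × 1.15 MB = 8438.7 MB
= 8438.7 × 1,000,000 bytes = 8,438,700,000 bytes
1 GB = 1,000,000,000 bytes
8,438,700,000 / 1,000,000,000 = 8.439 GB

8.439 GB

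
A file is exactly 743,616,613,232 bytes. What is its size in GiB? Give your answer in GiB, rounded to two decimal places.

692.55 GiB

743,616,613,232 bytes given.
1 GiB = 2^30 bytes = 1,073,741,824 bytes
743,616,613,232 / 1,073,741,824 = 692.55 GiB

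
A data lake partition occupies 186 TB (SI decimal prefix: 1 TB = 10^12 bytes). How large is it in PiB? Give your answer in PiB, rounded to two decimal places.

186 TB = 186 × 10^12 bytes = 186,000,000,000,000 bytes
1 PiB = 2^50 bytes = 1,125,899,906,842,624 bytes
186,000,000,000,000 / 1,125,899,906,842,624 = 0.17 PiB

0.17 PiB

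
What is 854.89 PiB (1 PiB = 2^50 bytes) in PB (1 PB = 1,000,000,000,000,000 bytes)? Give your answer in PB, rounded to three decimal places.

962.521 PB

854.89 PiB × 1,125,899,906,842,624 bytes/PiB = 962,520,571,360,690,831.36 bytes
1 PB = 1,000,000,000,000,000 bytes
962,520,571,360,690,831.36 / 1,000,000,000,000,000 = 962.521 PB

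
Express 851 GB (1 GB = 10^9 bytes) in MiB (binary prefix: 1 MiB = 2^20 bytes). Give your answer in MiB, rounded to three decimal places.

811,576.843 MiB

851 GB = 851 × 10^9 bytes = 851,000,000,000 bytes
1 MiB = 2^20 bytes = 1,048,576 bytes
851,000,000,000 / 1,048,576 = 811,576.843 MiB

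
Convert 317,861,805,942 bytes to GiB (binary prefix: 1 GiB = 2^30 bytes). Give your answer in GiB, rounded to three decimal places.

317,861,805,942 bytes given.
1 GiB = 1,073,741,824 bytes
317,861,805,942 / 1,073,741,824 = 296.032 GiB

296.032 GiB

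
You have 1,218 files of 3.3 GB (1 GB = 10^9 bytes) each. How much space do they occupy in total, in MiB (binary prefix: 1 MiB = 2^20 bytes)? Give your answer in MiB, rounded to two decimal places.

3,833,198.55 MiB

Total = 1,218 × 3.3 GB = 4019.4 GB
= 4019.4 × 1,000,000,000 bytes = 4,019,400,000,000 bytes
1 MiB = 1,048,576 bytes
4,019,400,000,000 / 1,048,576 = 3,833,198.55 MiB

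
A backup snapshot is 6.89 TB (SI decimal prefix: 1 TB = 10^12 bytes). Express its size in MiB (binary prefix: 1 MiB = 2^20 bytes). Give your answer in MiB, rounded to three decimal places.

6.89 TB = 6.89 × 10^12 bytes = 6,890,000,000,000 bytes
1 MiB = 1,048,576 bytes
6,890,000,000,000 / 1,048,576 = 6,570,816.040 MiB

6,570,816.040 MiB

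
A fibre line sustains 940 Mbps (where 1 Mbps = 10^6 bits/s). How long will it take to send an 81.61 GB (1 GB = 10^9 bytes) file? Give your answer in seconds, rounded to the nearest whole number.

81.61 GB = 81,610,000,000 bytes = 652,880,000,000 bits
940 Mbps = 940,000,000 bits/s
time = 652,880,000,000 / 940,000,000 = 695 s

695 seconds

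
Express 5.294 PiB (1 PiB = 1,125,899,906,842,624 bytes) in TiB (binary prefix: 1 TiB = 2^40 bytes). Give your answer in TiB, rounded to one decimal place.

5.294 PiB = 5.294 × 2^50 bytes = 5,960,514,106,824,851.456 bytes
1 TiB = 1,099,511,627,776 bytes
5,960,514,106,824,851.456 / 1,099,511,627,776 = 5,421.1 TiB

5,421.1 TiB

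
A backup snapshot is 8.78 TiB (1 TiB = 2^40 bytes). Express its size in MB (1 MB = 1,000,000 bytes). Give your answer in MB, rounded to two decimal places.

9,653,712.09 MB

8.78 TiB × 1,099,511,627,776 bytes/TiB = 9,653,712,091,873.28 bytes
1 MB = 10^6 bytes = 1,000,000 bytes
9,653,712,091,873.28 / 1,000,000 = 9,653,712.09 MB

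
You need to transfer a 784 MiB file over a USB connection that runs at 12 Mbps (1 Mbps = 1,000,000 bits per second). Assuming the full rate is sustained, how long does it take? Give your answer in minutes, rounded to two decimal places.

784 MiB = 822,083,584 bytes = 6,576,668,672 bits
12 Mbps = 12,000,000 bits/s
time = 6,576,668,672 / 12,000,000 = 548.056 s
548.056 s / 60 = 9.13 minutes

9.13 minutes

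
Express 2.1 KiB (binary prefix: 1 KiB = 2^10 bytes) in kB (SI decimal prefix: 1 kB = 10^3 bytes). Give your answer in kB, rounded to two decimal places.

2.15 kB

2.1 KiB = 2.1 × 2^10 bytes = 2,150.4 bytes
1 kB = 1,000 bytes
2,150.4 / 1,000 = 2.15 kB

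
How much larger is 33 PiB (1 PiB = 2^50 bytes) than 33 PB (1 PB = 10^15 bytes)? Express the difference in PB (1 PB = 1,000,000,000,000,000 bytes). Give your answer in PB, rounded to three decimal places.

33 PiB = 33 × 1,125,899,906,842,624 = 37,154,696,925,806,592 bytes
33 PB = 33 × 1,000,000,000,000,000 = 33,000,000,000,000,000 bytes
difference = 4,154,696,925,806,592 bytes
4,154,696,925,806,592 / 1,000,000,000,000,000 = 4.155 PB

4.155 PB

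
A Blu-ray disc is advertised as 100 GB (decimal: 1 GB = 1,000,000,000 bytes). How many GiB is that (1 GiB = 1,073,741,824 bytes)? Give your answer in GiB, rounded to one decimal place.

93.1 GiB

100 GB × 1,000,000,000 bytes/GB = 100,000,000,000 bytes
1 GiB = 1,073,741,824 bytes
100,000,000,000 / 1,073,741,824 = 93.1 GiB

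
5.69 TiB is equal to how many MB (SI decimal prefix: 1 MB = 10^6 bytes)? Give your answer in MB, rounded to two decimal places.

5.69 TiB × 1,099,511,627,776 bytes/TiB = 6,256,221,162,045.44 bytes
1 MB = 10^6 bytes = 1,000,000 bytes
6,256,221,162,045.44 / 1,000,000 = 6,256,221.16 MB

6,256,221.16 MB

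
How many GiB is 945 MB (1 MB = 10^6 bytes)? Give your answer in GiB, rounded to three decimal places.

945 MB = 945 × 10^6 bytes = 945,000,000 bytes
1 GiB = 1,073,741,824 bytes
945,000,000 / 1,073,741,824 = 0.880 GiB

0.880 GiB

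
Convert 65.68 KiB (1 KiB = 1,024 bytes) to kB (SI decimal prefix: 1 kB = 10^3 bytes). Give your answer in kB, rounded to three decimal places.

65.68 KiB = 65.68 × 2^10 bytes = 67,256.32 bytes
1 kB = 1,000 bytes
67,256.32 / 1,000 = 67.256 kB

67.256 kB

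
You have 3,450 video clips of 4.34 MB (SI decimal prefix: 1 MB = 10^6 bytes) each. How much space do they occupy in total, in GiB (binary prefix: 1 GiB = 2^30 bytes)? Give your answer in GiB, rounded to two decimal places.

13.94 GiB

Total = 3,450 × 4.34 MB = 14,973 MB
= 14,973 × 1,000,000 bytes = 14,973,000,000 bytes
1 GiB = 1,073,741,824 bytes
14,973,000,000 / 1,073,741,824 = 13.94 GiB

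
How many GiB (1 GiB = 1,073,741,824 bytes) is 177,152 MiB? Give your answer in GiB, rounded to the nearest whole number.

177,152 MiB = 177,152 × 2^20 bytes = 185,757,335,552 bytes
1 GiB = 2^30 bytes = 1,073,741,824 bytes
185,757,335,552 / 1,073,741,824 = 173 GiB

173 GiB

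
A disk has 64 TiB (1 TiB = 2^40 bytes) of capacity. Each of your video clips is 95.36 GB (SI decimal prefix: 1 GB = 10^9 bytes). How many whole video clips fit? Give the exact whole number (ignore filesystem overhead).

737

Capacity: 64 TiB = 70,368,744,177,664 bytes
Per item: 95.36 GB = 95,360,000,000 bytes
⌊70,368,744,177,664 / 95,360,000,000⌋ = 737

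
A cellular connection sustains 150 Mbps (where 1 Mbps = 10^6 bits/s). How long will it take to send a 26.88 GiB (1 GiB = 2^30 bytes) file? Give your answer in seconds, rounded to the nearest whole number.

26.88 GiB = 28,862,180,229.12 bytes = 230,897,441,832.96 bits
150 Mbps = 150,000,000 bits/s
time = 230,897,441,832.96 / 150,000,000 = 1,539 s

1,539 seconds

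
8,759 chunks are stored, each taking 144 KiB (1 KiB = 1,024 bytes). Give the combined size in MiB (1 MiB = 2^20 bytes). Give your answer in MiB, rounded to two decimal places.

1,231.73 MiB

Total = 8,759 × 144 KiB = 1,261,296 KiB
= 1,261,296 × 1,024 bytes = 1,291,567,104 bytes
1 MiB = 1,048,576 bytes
1,291,567,104 / 1,048,576 = 1,231.73 MiB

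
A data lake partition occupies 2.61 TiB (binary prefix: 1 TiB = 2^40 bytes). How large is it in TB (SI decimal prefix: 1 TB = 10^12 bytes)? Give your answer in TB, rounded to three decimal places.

2.870 TB

2.61 TiB × 1,099,511,627,776 bytes/TiB = 2,869,725,348,495.36 bytes
1 TB = 10^12 bytes = 1,000,000,000,000 bytes
2,869,725,348,495.36 / 1,000,000,000,000 = 2.870 TB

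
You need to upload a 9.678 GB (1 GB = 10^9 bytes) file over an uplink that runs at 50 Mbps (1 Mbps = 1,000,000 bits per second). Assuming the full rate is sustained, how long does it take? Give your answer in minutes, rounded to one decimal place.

25.8 minutes

9.678 GB = 9,678,000,000 bytes = 77,424,000,000 bits
50 Mbps = 50,000,000 bits/s
time = 77,424,000,000 / 50,000,000 = 1,548.48 s
1,548.48 s / 60 = 25.8 minutes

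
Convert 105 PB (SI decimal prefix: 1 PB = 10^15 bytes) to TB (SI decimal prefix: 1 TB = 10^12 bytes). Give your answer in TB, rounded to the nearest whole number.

105,000 TB

105 PB = 105 × 10^15 bytes = 105,000,000,000,000,000 bytes
1 TB = 1,000,000,000,000 bytes
105,000,000,000,000,000 / 1,000,000,000,000 = 105,000 TB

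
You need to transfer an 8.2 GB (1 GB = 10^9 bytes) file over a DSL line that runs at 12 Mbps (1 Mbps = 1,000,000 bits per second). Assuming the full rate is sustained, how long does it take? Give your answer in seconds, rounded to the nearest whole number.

5,467 seconds

8.2 GB = 8,200,000,000 bytes = 65,600,000,000 bits
12 Mbps = 12,000,000 bits/s
time = 65,600,000,000 / 12,000,000 = 5,467 s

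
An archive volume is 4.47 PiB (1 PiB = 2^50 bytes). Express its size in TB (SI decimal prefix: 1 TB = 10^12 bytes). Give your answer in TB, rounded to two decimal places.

4.47 PiB = 4.47 × 2^50 bytes = 5,032,772,583,586,529.28 bytes
1 TB = 10^12 bytes = 1,000,000,000,000 bytes
5,032,772,583,586,529.28 / 1,000,000,000,000 = 5,032.77 TB

5,032.77 TB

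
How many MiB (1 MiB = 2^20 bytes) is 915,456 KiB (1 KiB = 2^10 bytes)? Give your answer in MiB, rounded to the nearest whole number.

915,456 KiB × 1,024 bytes/KiB = 937,426,944 bytes
1 MiB = 1,048,576 bytes
937,426,944 / 1,048,576 = 894 MiB

894 MiB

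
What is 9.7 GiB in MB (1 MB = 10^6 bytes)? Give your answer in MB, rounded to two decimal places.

10,415.30 MB

9.7 GiB = 9.7 × 2^30 bytes = 10,415,295,692.8 bytes
1 MB = 10^6 bytes = 1,000,000 bytes
10,415,295,692.8 / 1,000,000 = 10,415.30 MB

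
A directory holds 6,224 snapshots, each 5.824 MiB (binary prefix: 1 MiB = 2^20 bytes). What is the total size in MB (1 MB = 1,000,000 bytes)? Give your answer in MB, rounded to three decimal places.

Total = 6,224 × 5.824 MiB = 36248.576 MiB
= 36248.576 × 1,048,576 bytes = 38,009,386,827.776 bytes
1 MB = 1,000,000 bytes
38,009,386,827.776 / 1,000,000 = 38,009.387 MB

38,009.387 MB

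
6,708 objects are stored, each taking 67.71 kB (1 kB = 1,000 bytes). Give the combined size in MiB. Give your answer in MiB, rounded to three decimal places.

433.158 MiB

Total = 6,708 × 67.71 kB = 454198.68 kB
= 454198.68 × 1,000 bytes = 454,198,680 bytes
1 MiB = 1,048,576 bytes
454,198,680 / 1,048,576 = 433.158 MiB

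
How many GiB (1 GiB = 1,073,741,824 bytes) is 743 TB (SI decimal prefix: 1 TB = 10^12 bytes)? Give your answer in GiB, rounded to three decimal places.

743 TB = 743 × 10^12 bytes = 743,000,000,000,000 bytes
1 GiB = 1,073,741,824 bytes
743,000,000,000,000 / 1,073,741,824 = 691,972.673 GiB

691,972.673 GiB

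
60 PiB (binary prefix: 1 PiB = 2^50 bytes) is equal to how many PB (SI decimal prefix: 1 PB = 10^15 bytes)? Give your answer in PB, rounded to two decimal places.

67.55 PB

60 PiB × 1,125,899,906,842,624 bytes/PiB = 67,553,994,410,557,440 bytes
1 PB = 10^15 bytes = 1,000,000,000,000,000 bytes
67,553,994,410,557,440 / 1,000,000,000,000,000 = 67.55 PB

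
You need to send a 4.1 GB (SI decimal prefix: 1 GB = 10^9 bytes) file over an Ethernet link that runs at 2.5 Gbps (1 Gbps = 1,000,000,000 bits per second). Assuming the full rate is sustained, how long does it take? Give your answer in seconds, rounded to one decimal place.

4.1 GB = 4,100,000,000 bytes = 32,800,000,000 bits
2.5 Gbps = 2,500,000,000 bits/s
time = 32,800,000,000 / 2,500,000,000 = 13.1 s

13.1 seconds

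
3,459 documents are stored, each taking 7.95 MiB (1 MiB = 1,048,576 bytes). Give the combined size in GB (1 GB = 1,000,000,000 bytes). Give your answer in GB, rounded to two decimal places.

28.83 GB

Total = 3,459 × 7.95 MiB = 27499.05 MiB
= 27499.05 × 1,048,576 bytes = 28,834,843,852.8 bytes
1 GB = 1,000,000,000 bytes
28,834,843,852.8 / 1,000,000,000 = 28.83 GB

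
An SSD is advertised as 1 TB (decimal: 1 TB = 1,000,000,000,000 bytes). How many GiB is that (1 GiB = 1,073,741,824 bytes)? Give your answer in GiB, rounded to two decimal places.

1 TB = 1 × 10^12 bytes = 1,000,000,000,000 bytes
1 GiB = 1,073,741,824 bytes
1,000,000,000,000 / 1,073,741,824 = 931.32 GiB

931.32 GiB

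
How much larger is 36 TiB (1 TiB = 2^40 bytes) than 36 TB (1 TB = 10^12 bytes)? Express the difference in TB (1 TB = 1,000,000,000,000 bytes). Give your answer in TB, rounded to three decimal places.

36 TiB = 36 × 1,099,511,627,776 = 39,582,418,599,936 bytes
36 TB = 36 × 1,000,000,000,000 = 36,000,000,000,000 bytes
difference = 3,582,418,599,936 bytes
3,582,418,599,936 / 1,000,000,000,000 = 3.582 TB

3.582 TB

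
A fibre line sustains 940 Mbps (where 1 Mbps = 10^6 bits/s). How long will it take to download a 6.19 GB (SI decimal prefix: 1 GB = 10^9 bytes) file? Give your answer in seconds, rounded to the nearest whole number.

53 seconds

6.19 GB = 6,190,000,000 bytes = 49,520,000,000 bits
940 Mbps = 940,000,000 bits/s
time = 49,520,000,000 / 940,000,000 = 53 s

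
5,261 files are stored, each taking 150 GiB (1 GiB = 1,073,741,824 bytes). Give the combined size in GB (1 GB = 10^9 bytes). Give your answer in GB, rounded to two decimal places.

847,343.36 GB

Total = 5,261 × 150 GiB = 789,150 GiB
= 789,150 × 1,073,741,824 bytes = 847,343,360,409,600 bytes
1 GB = 1,000,000,000 bytes
847,343,360,409,600 / 1,000,000,000 = 847,343.36 GB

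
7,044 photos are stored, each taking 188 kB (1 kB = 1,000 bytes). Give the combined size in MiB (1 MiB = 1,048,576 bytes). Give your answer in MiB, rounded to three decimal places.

Total = 7,044 × 188 kB = 1,324,272 kB
= 1,324,272 × 1,000 bytes = 1,324,272,000 bytes
1 MiB = 1,048,576 bytes
1,324,272,000 / 1,048,576 = 1,262.924 MiB

1,262.924 MiB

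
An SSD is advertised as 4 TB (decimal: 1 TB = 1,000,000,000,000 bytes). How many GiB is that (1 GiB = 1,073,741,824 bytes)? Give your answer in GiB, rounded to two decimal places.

4 TB × 1,000,000,000,000 bytes/TB = 4,000,000,000,000 bytes
1 GiB = 1,073,741,824 bytes
4,000,000,000,000 / 1,073,741,824 = 3,725.29 GiB

3,725.29 GiB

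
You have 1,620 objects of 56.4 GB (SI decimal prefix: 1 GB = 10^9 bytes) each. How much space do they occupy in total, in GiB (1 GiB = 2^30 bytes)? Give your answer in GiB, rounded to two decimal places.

Total = 1,620 × 56.4 GB = 91,368 GB
= 91,368 × 1,000,000,000 bytes = 91,368,000,000,000 bytes
1 GiB = 1,073,741,824 bytes
91,368,000,000,000 / 1,073,741,824 = 85,093.08 GiB

85,093.08 GiB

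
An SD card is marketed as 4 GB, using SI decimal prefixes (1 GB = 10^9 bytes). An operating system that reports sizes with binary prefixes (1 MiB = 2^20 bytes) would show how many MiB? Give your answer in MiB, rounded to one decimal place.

4 GB = 4 × 10^9 bytes = 4,000,000,000 bytes
1 MiB = 2^20 bytes = 1,048,576 bytes
4,000,000,000 / 1,048,576 = 3,814.7 MiB

3,814.7 MiB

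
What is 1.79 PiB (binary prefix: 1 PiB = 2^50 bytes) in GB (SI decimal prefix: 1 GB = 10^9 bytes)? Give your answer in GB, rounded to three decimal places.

1.79 PiB = 1.79 × 2^50 bytes = 2,015,360,833,248,296.96 bytes
1 GB = 10^9 bytes = 1,000,000,000 bytes
2,015,360,833,248,296.96 / 1,000,000,000 = 2,015,360.833 GB

2,015,360.833 GB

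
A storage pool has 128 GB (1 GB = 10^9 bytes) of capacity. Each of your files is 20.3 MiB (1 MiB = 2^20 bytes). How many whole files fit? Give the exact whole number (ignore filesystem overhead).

Capacity: 128 GB = 128,000,000,000 bytes
Per item: 20.3 MiB = 21,286,092.8 bytes
⌊128,000,000,000 / 21,286,092.8⌋ = 6,013

6,013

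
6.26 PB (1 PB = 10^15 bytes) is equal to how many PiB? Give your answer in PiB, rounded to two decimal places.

6.26 PB = 6.26 × 10^15 bytes = 6,260,000,000,000,000 bytes
1 PiB = 2^50 bytes = 1,125,899,906,842,624 bytes
6,260,000,000,000,000 / 1,125,899,906,842,624 = 5.56 PiB

5.56 PiB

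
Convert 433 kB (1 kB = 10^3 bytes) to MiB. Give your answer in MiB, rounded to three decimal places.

433 kB = 433 × 10^3 bytes = 433,000 bytes
1 MiB = 2^20 bytes = 1,048,576 bytes
433,000 / 1,048,576 = 0.413 MiB

0.413 MiB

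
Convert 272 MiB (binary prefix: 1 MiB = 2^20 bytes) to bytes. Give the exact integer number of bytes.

272 × 1,048,576 = 285,212,672 bytes  (1 MiB = 2^20 bytes)

285,212,672 bytes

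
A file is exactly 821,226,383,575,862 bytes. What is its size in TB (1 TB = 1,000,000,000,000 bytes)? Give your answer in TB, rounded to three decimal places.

821,226,383,575,862 bytes given.
1 TB = 10^12 bytes = 1,000,000,000,000 bytes
821,226,383,575,862 / 1,000,000,000,000 = 821.226 TB

821.226 TB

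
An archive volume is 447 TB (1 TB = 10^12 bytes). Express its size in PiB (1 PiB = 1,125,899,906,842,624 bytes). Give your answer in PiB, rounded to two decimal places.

0.40 PiB

447 TB = 447 × 10^12 bytes = 447,000,000,000,000 bytes
1 PiB = 2^50 bytes = 1,125,899,906,842,624 bytes
447,000,000,000,000 / 1,125,899,906,842,624 = 0.40 PiB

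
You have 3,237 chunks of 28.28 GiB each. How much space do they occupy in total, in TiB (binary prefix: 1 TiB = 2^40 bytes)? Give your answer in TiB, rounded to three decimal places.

Total = 3,237 × 28.28 GiB = 91542.36 GiB
= 91542.36 × 1,073,741,824 bytes = 98,292,860,599,664.64 bytes
1 TiB = 1,099,511,627,776 bytes
98,292,860,599,664.64 / 1,099,511,627,776 = 89.397 TiB

89.397 TiB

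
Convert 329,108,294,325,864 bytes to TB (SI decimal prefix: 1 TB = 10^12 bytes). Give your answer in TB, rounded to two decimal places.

329,108,294,325,864 bytes given.
1 TB = 1,000,000,000,000 bytes
329,108,294,325,864 / 1,000,000,000,000 = 329.11 TB

329.11 TB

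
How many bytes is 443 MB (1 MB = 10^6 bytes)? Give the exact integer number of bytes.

443,000,000 bytes

443 × 1,000,000 = 443,000,000 bytes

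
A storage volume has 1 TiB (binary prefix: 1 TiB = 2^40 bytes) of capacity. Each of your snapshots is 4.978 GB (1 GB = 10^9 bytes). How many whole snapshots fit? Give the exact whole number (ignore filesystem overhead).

Capacity: 1 TiB = 1,099,511,627,776 bytes
Per item: 4.978 GB = 4,978,000,000 bytes
⌊1,099,511,627,776 / 4,978,000,000⌋ = 220

220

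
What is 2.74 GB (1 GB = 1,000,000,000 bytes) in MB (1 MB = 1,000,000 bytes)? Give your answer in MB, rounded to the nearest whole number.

2.74 GB = 2.74 × 10^9 bytes = 2,740,000,000 bytes
1 MB = 10^6 bytes = 1,000,000 bytes
2,740,000,000 / 1,000,000 = 2,740 MB

2,740 MB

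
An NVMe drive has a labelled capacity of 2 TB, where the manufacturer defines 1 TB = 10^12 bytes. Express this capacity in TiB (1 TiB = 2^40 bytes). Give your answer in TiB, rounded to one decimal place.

2 TB = 2 × 10^12 bytes = 2,000,000,000,000 bytes
1 TiB = 2^40 bytes = 1,099,511,627,776 bytes
2,000,000,000,000 / 1,099,511,627,776 = 1.8 TiB

1.8 TiB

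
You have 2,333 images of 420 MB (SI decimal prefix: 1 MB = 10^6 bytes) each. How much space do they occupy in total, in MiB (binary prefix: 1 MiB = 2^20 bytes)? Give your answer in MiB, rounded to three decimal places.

Total = 2,333 × 420 MB = 979,860 MB
= 979,860 × 1,000,000 bytes = 979,860,000,000 bytes
1 MiB = 1,048,576 bytes
979,860,000,000 / 1,048,576 = 934,467.316 MiB

934,467.316 MiB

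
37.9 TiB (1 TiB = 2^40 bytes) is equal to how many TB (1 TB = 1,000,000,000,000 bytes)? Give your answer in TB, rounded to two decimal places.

41.67 TB

37.9 TiB × 1,099,511,627,776 bytes/TiB = 41,671,490,692,710.4 bytes
1 TB = 1,000,000,000,000 bytes
41,671,490,692,710.4 / 1,000,000,000,000 = 41.67 TB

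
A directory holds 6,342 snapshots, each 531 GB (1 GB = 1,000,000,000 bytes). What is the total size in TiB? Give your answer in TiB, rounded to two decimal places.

3,062.82 TiB

Total = 6,342 × 531 GB = 3,367,602 GB
= 3,367,602 × 1,000,000,000 bytes = 3,367,602,000,000,000 bytes
1 TiB = 1,099,511,627,776 bytes
3,367,602,000,000,000 / 1,099,511,627,776 = 3,062.82 TiB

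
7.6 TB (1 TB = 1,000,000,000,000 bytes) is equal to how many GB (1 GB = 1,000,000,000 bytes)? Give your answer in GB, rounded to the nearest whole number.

7.6 TB = 7.6 × 10^12 bytes = 7,600,000,000,000 bytes
1 GB = 1,000,000,000 bytes
7,600,000,000,000 / 1,000,000,000 = 7,600 GB

7,600 GB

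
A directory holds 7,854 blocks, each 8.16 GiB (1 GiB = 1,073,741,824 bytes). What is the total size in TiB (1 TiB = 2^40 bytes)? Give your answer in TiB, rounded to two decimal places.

Total = 7,854 × 8.16 GiB = 64088.64 GiB
= 64088.64 × 1,073,741,824 bytes = 68,814,653,211,279.36 bytes
1 TiB = 1,099,511,627,776 bytes
68,814,653,211,279.36 / 1,099,511,627,776 = 62.59 TiB

62.59 TiB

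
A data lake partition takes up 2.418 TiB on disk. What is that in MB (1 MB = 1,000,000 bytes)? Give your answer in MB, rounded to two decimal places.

2.418 TiB = 2.418 × 2^40 bytes = 2,658,619,115,962.368 bytes
1 MB = 1,000,000 bytes
2,658,619,115,962.368 / 1,000,000 = 2,658,619.12 MB

2,658,619.12 MB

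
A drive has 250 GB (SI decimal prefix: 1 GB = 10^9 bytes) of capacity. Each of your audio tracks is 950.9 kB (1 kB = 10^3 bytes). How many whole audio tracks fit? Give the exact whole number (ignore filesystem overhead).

262,908

Capacity: 250 GB = 250,000,000,000 bytes
Per item: 950.9 kB = 950,900 bytes
⌊250,000,000,000 / 950,900⌋ = 262,908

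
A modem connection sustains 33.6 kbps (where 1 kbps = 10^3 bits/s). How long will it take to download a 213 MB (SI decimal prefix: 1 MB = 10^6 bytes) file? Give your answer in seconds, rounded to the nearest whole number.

213 MB = 213,000,000 bytes = 1,704,000,000 bits
33.6 kbps = 33,600 bits/s
time = 1,704,000,000 / 33,600 = 50,714 s

50,714 seconds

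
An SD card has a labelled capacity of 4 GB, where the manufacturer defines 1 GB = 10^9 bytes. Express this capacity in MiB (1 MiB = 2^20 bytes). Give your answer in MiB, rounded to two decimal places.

3,814.70 MiB

4 GB = 4 × 10^9 bytes = 4,000,000,000 bytes
1 MiB = 1,048,576 bytes
4,000,000,000 / 1,048,576 = 3,814.70 MiB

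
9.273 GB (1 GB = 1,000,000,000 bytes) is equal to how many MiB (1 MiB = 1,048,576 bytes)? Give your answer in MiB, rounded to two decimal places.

9.273 GB = 9.273 × 10^9 bytes = 9,273,000,000 bytes
1 MiB = 2^20 bytes = 1,048,576 bytes
9,273,000,000 / 1,048,576 = 8,843.42 MiB

8,843.42 MiB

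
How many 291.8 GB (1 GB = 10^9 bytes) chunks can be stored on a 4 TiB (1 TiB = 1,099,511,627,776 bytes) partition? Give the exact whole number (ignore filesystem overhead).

15

Capacity: 4 TiB = 4,398,046,511,104 bytes
Per item: 291.8 GB = 291,800,000,000 bytes
⌊4,398,046,511,104 / 291,800,000,000⌋ = 15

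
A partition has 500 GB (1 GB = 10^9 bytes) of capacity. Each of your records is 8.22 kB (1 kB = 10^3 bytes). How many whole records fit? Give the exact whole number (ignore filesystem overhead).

Capacity: 500 GB = 500,000,000,000 bytes
Per item: 8.22 kB = 8,220 bytes
⌊500,000,000,000 / 8,220⌋ = 60,827,250

60,827,250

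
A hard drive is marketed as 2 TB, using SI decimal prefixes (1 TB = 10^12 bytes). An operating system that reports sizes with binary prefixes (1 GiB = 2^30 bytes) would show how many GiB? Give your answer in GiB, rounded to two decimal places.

1,862.65 GiB

2 TB = 2 × 10^12 bytes = 2,000,000,000,000 bytes
1 GiB = 1,073,741,824 bytes
2,000,000,000,000 / 1,073,741,824 = 1,862.65 GiB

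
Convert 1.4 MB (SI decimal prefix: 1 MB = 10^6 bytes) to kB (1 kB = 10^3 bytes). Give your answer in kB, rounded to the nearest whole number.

1,400 kB

1.4 MB × 1,000,000 bytes/MB = 1,400,000 bytes
1 kB = 1,000 bytes
1,400,000 / 1,000 = 1,400 kB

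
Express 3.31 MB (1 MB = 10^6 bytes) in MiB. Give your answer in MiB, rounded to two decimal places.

3.16 MiB

3.31 MB = 3.31 × 10^6 bytes = 3,310,000 bytes
1 MiB = 1,048,576 bytes
3,310,000 / 1,048,576 = 3.16 MiB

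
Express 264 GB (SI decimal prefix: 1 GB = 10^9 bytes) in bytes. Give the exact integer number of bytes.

264 × 1,000,000,000 = 264,000,000,000 bytes

264,000,000,000 bytes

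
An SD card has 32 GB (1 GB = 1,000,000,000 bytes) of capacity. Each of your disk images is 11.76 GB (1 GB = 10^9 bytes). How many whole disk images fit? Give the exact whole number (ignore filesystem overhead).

2

Capacity: 32 GB = 32,000,000,000 bytes
Per item: 11.76 GB = 11,760,000,000 bytes
⌊32,000,000,000 / 11,760,000,000⌋ = 2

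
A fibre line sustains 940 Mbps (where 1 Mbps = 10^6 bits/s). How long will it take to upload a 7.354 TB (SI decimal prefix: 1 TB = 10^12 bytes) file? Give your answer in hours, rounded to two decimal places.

17.39 hours

7.354 TB = 7,354,000,000,000 bytes = 58,832,000,000,000 bits
940 Mbps = 940,000,000 bits/s
time = 58,832,000,000,000 / 940,000,000 = 62,587.2340 s
62,587.2340 s / 3600 = 17.39 hours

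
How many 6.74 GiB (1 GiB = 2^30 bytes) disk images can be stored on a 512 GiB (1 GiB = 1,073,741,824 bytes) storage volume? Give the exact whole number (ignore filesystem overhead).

75

Capacity: 512 GiB = 549,755,813,888 bytes
Per item: 6.74 GiB = 7,237,019,893.76 bytes
⌊549,755,813,888 / 7,237,019,893.76⌋ = 75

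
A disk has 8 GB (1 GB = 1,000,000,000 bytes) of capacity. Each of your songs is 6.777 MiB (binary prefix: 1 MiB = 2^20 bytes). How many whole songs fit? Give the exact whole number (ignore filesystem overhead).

Capacity: 8 GB = 8,000,000,000 bytes
Per item: 6.777 MiB = 7,106,199.552 bytes
⌊8,000,000,000 / 7,106,199.552⌋ = 1,125

1,125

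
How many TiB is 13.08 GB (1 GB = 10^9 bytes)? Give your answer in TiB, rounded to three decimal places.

0.012 TiB

13.08 GB = 13.08 × 10^9 bytes = 13,080,000,000 bytes
1 TiB = 1,099,511,627,776 bytes
13,080,000,000 / 1,099,511,627,776 = 0.012 TiB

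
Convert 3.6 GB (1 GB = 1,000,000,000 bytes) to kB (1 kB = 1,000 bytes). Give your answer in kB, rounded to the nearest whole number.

3.6 GB × 1,000,000,000 bytes/GB = 3,600,000,000 bytes
1 kB = 1,000 bytes
3,600,000,000 / 1,000 = 3,600,000 kB

3,600,000 kB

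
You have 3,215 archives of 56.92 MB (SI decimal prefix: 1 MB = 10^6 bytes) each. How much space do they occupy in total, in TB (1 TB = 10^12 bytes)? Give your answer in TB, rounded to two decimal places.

Total = 3,215 × 56.92 MB = 182997.8 MB
= 182997.8 × 1,000,000 bytes = 182,997,800,000 bytes
1 TB = 1,000,000,000,000 bytes
182,997,800,000 / 1,000,000,000,000 = 0.18 TB

0.18 TB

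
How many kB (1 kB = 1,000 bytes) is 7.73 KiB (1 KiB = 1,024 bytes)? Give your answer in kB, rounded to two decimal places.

7.92 kB

7.73 KiB = 7.73 × 2^10 bytes = 7,915.52 bytes
1 kB = 1,000 bytes
7,915.52 / 1,000 = 7.92 kB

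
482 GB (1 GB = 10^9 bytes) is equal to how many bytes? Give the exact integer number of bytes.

482,000,000,000 bytes

482 × 1,000,000,000 = 482,000,000,000 bytes  (1 GB = 10^9 bytes)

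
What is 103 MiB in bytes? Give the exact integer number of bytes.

103 × 1,048,576 = 108,003,328 bytes  (1 MiB = 2^20 bytes)

108,003,328 bytes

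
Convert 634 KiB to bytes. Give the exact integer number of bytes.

634 × 1,024 = 649,216 bytes  (1 KiB = 2^10 bytes)

649,216 bytes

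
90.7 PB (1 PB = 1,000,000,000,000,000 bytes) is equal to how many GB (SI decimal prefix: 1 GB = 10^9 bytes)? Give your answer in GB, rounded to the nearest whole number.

90,700,000 GB

90.7 PB = 90.7 × 10^15 bytes = 90,700,000,000,000,000 bytes
1 GB = 1,000,000,000 bytes
90,700,000,000,000,000 / 1,000,000,000 = 90,700,000 GB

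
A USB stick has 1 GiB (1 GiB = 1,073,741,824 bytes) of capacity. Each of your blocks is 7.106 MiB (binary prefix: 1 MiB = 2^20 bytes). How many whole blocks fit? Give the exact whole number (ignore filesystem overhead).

Capacity: 1 GiB = 1,073,741,824 bytes
Per item: 7.106 MiB = 7,451,181.056 bytes
⌊1,073,741,824 / 7,451,181.056⌋ = 144

144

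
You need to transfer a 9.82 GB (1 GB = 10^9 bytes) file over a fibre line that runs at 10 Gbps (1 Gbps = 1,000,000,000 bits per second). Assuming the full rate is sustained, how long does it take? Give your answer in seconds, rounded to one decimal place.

9.82 GB = 9,820,000,000 bytes = 78,560,000,000 bits
10 Gbps = 10,000,000,000 bits/s
time = 78,560,000,000 / 10,000,000,000 = 7.9 s

7.9 seconds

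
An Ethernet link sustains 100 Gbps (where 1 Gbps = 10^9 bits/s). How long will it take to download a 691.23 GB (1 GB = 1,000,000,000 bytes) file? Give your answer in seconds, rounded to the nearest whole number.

691.23 GB = 691,230,000,000 bytes = 5,529,840,000,000 bits
100 Gbps = 100,000,000,000 bits/s
time = 5,529,840,000,000 / 100,000,000,000 = 55 s

55 seconds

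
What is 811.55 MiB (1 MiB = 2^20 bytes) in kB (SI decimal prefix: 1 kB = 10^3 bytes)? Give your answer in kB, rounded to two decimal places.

811.55 MiB = 811.55 × 2^20 bytes = 850,971,852.8 bytes
1 kB = 10^3 bytes = 1,000 bytes
850,971,852.8 / 1,000 = 850,971.85 kB

850,971.85 kB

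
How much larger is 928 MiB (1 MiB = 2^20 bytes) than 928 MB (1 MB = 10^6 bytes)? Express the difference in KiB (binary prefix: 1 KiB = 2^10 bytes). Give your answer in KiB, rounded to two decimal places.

928 MiB = 928 × 1,048,576 = 973,078,528 bytes
928 MB = 928 × 1,000,000 = 928,000,000 bytes
difference = 45,078,528 bytes
45,078,528 / 1,024 = 44,022.00 KiB

44,022.00 KiB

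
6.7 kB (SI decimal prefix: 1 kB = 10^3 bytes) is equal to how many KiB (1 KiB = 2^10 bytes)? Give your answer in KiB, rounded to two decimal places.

6.7 kB = 6.7 × 10^3 bytes = 6,700 bytes
1 KiB = 2^10 bytes = 1,024 bytes
6,700 / 1,024 = 6.54 KiB

6.54 KiB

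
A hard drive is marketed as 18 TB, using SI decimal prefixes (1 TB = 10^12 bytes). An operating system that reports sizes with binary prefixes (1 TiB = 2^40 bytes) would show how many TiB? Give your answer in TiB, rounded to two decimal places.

18 TB = 18 × 10^12 bytes = 18,000,000,000,000 bytes
1 TiB = 2^40 bytes = 1,099,511,627,776 bytes
18,000,000,000,000 / 1,099,511,627,776 = 16.37 TiB

16.37 TiB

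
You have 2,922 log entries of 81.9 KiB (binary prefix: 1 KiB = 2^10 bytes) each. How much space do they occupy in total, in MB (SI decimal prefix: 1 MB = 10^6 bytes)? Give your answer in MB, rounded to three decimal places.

245.055 MB

Total = 2,922 × 81.9 KiB = 239311.8 KiB
= 239311.8 × 1,024 bytes = 245,055,283.2 bytes
1 MB = 1,000,000 bytes
245,055,283.2 / 1,000,000 = 245.055 MB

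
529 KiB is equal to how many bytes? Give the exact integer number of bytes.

529 × 1,024 = 541,696 bytes

541,696 bytes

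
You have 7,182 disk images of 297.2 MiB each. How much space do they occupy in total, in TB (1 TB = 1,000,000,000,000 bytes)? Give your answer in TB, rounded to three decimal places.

2.238 TB

Total = 7,182 × 297.2 MiB = 2134490.4 MiB
= 2134490.4 × 1,048,576 bytes = 2,238,175,405,670.4 bytes
1 TB = 1,000,000,000,000 bytes
2,238,175,405,670.4 / 1,000,000,000,000 = 2.238 TB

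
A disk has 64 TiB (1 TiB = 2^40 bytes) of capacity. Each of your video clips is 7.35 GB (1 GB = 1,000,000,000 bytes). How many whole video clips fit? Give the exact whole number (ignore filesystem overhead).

Capacity: 64 TiB = 70,368,744,177,664 bytes
Per item: 7.35 GB = 7,350,000,000 bytes
⌊70,368,744,177,664 / 7,350,000,000⌋ = 9,573

9,573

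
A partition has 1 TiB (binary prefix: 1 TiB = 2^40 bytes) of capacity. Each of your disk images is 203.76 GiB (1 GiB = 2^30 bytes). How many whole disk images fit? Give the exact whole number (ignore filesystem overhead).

Capacity: 1 TiB = 1,099,511,627,776 bytes
Per item: 203.76 GiB = 218,785,634,058.24 bytes
⌊1,099,511,627,776 / 218,785,634,058.24⌋ = 5

5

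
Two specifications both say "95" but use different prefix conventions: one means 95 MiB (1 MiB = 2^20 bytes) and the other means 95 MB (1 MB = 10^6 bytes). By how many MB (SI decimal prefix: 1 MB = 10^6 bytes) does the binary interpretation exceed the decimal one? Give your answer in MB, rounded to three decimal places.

95 MiB = 95 × 1,048,576 = 99,614,720 bytes
95 MB = 95 × 1,000,000 = 95,000,000 bytes
difference = 4,614,720 bytes
4,614,720 / 1,000,000 = 4.615 MB

4.615 MB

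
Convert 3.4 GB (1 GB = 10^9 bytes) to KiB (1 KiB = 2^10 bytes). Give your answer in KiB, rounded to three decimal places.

3,320,312.500 KiB

3.4 GB = 3.4 × 10^9 bytes = 3,400,000,000 bytes
1 KiB = 2^10 bytes = 1,024 bytes
3,400,000,000 / 1,024 = 3,320,312.500 KiB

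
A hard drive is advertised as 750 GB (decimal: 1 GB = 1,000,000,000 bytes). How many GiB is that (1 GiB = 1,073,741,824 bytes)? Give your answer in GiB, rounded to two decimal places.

698.49 GiB

750 GB × 1,000,000,000 bytes/GB = 750,000,000,000 bytes
1 GiB = 1,073,741,824 bytes
750,000,000,000 / 1,073,741,824 = 698.49 GiB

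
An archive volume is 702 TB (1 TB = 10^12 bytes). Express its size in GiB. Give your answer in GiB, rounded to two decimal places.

653,788.45 GiB

702 TB × 1,000,000,000,000 bytes/TB = 702,000,000,000,000 bytes
1 GiB = 2^30 bytes = 1,073,741,824 bytes
702,000,000,000,000 / 1,073,741,824 = 653,788.45 GiB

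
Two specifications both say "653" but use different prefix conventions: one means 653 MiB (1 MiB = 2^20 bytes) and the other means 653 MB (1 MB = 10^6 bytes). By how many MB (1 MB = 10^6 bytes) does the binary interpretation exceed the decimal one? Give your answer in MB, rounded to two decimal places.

31.72 MB

653 MiB = 653 × 1,048,576 = 684,720,128 bytes
653 MB = 653 × 1,000,000 = 653,000,000 bytes
difference = 31,720,128 bytes
31,720,128 / 1,000,000 = 31.72 MB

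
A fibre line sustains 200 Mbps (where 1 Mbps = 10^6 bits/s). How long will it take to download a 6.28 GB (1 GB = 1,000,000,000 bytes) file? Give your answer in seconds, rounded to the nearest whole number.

6.28 GB = 6,280,000,000 bytes = 50,240,000,000 bits
200 Mbps = 200,000,000 bits/s
time = 50,240,000,000 / 200,000,000 = 251 s

251 seconds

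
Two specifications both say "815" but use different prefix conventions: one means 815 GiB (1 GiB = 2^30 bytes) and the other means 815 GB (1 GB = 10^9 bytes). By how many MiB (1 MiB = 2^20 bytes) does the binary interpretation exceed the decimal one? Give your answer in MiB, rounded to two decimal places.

57,315.43 MiB

815 GiB = 815 × 1,073,741,824 = 875,099,586,560 bytes
815 GB = 815 × 1,000,000,000 = 815,000,000,000 bytes
difference = 60,099,586,560 bytes
60,099,586,560 / 1,048,576 = 57,315.43 MiB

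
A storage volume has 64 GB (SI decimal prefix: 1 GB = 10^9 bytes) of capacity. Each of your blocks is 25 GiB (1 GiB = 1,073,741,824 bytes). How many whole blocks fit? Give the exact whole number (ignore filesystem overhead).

Capacity: 64 GB = 64,000,000,000 bytes
Per item: 25 GiB = 26,843,545,600 bytes
⌊64,000,000,000 / 26,843,545,600⌋ = 2

2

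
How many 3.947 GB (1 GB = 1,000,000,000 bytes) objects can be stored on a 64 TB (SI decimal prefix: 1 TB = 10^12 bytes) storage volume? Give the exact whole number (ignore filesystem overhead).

16,214

Capacity: 64 TB = 64,000,000,000,000 bytes
Per item: 3.947 GB = 3,947,000,000 bytes
⌊64,000,000,000,000 / 3,947,000,000⌋ = 16,214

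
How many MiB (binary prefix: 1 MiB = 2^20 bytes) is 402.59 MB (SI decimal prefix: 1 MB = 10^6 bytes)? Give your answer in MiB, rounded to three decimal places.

383.940 MiB

402.59 MB × 1,000,000 bytes/MB = 402,590,000 bytes
1 MiB = 1,048,576 bytes
402,590,000 / 1,048,576 = 383.940 MiB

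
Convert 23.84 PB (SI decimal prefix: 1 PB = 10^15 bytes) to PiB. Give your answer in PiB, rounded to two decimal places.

21.17 PiB

23.84 PB × 1,000,000,000,000,000 bytes/PB = 23,840,000,000,000,000 bytes
1 PiB = 1,125,899,906,842,624 bytes
23,840,000,000,000,000 / 1,125,899,906,842,624 = 21.17 PiB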